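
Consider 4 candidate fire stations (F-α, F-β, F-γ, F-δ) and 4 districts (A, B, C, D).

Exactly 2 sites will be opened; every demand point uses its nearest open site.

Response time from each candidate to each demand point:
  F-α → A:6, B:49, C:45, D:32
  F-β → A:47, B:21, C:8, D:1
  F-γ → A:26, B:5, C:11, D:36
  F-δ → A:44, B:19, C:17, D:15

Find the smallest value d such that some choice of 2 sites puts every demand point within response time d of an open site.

Open {F-α, F-δ}.
  Farthest demand point is B at response time 19 (to F-δ); all others are ≤ 19.
With {F-α, F-β} the worst case is 21.
With {F-β, F-γ} the worst case is 26.
No size-2 selection achieves below 19.

19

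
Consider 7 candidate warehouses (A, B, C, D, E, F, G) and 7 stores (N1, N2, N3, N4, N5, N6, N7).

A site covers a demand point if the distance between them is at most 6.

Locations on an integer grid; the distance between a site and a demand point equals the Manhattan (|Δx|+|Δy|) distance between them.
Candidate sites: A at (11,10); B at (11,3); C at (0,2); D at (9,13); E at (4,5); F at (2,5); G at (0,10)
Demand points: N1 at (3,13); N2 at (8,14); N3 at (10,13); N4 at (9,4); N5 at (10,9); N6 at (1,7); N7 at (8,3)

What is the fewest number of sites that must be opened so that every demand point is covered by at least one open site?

Coverage sets (demand points within 6 of each site):
  A: {N3, N5}
  B: {N4, N7}
  C: {N6}
  D: {N1, N2, N3, N5}
  E: {N4, N6, N7}
  F: {N6}
  G: {N1, N6}
No single site covers all 7 demand points.
But {D, E} covers everything, so the minimum is 2.

2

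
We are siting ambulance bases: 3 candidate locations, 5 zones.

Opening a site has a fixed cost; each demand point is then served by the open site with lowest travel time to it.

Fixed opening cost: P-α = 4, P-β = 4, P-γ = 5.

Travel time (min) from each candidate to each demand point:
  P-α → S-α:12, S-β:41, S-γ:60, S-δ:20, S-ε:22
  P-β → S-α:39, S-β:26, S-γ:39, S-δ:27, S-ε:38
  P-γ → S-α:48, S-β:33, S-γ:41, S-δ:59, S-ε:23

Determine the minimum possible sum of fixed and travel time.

127

Open {P-α, P-β}: assign each demand point to its cheapest open site.
  S-α→P-α 12, S-β→P-β 26, S-γ→P-β 39, S-δ→P-α 20, S-ε→P-α 22
  travel time 119, fixed 8 → total 127.
Compare {P-α, P-β, P-γ}: travel time 119 + fixed 13 = 132.
Compare {P-α, P-γ}: travel time 128 + fixed 9 = 137.
Compare {P-α}: travel time 155 + fixed 4 = 159.
All other subsets cost ≥ 132. Minimum total cost: 127.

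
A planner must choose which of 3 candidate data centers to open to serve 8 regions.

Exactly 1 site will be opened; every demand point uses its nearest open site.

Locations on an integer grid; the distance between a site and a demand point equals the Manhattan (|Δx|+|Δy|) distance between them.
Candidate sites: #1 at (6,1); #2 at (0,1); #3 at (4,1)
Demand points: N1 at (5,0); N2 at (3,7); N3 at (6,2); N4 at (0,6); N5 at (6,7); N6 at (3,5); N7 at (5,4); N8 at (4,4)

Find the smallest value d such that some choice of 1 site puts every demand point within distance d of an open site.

9

Open {#3}.
  Farthest demand point is N4 at distance 9 (to #3); all others are ≤ 9.
With {#1} the worst case is 11.
With {#2} the worst case is 12.
No size-1 selection achieves below 9.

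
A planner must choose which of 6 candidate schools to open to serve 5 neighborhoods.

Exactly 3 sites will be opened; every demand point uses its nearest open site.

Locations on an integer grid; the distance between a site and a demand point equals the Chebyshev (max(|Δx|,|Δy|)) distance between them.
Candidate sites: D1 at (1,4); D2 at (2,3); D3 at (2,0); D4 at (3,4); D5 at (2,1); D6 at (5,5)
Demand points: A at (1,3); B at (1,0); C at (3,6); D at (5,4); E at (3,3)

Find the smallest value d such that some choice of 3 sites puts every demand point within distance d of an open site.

2

Open {D1, D3, D4}.
  Farthest demand point is C at distance 2 (to D1); all others are ≤ 2.
With {D1, D3, D6} the worst case is 2.
With {D1, D4, D5} the worst case is 2.
No size-3 selection achieves below 2.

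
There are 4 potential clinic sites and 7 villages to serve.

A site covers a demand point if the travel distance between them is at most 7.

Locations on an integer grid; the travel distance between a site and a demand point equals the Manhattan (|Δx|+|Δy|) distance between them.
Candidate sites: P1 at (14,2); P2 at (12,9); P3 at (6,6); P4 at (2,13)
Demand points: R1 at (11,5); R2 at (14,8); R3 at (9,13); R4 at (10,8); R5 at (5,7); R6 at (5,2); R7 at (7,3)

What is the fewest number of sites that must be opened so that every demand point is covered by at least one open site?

Coverage sets (demand points within 7 of each site):
  P1: {R1, R2}
  P2: {R1, R2, R3, R4}
  P3: {R1, R4, R5, R6, R7}
  P4: {R3}
No single site covers all 7 demand points.
But {P2, P3} covers everything, so the minimum is 2.

2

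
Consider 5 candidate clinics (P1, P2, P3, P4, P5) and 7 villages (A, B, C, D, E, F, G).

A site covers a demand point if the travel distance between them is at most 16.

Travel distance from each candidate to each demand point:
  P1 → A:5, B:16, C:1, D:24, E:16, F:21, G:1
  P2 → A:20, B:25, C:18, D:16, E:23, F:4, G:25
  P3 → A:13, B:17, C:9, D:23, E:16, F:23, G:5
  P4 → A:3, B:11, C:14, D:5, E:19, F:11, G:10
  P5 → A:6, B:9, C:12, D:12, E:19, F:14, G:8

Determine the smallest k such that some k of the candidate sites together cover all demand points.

Coverage sets (demand points within 16 of each site):
  P1: {A, B, C, E, G}
  P2: {D, F}
  P3: {A, C, E, G}
  P4: {A, B, C, D, F, G}
  P5: {A, B, C, D, F, G}
No single site covers all 7 demand points.
But {P1, P2} covers everything, so the minimum is 2.

2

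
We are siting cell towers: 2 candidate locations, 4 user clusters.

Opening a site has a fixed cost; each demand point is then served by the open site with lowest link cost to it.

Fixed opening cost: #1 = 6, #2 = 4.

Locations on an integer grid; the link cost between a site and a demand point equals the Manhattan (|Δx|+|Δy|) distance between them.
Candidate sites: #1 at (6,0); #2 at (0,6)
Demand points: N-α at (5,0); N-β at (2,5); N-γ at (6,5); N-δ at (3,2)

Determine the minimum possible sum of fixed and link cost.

Open {#1, #2}: assign each demand point to its cheapest open site.
  N-α→#1 1, N-β→#2 3, N-γ→#1 5, N-δ→#1 5
  link cost 14, fixed 10 → total 24.
Compare {#1}: link cost 20 + fixed 6 = 26.
Compare {#2}: link cost 28 + fixed 4 = 32.

24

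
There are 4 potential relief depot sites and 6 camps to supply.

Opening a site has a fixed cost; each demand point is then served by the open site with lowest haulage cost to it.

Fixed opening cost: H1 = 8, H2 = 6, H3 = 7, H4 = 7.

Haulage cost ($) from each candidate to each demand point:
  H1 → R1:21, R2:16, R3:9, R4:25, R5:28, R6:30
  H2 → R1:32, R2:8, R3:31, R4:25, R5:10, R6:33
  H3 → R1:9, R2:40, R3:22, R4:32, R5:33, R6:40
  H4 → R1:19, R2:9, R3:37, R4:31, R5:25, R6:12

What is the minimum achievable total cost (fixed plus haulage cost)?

101

Open {H1, H2, H3, H4}: assign each demand point to its cheapest open site.
  R1→H3 9, R2→H2 8, R3→H1 9, R4→H1 25, R5→H2 10, R6→H4 12
  haulage cost 73, fixed 28 → total 101.
Compare {H1, H2, H4}: haulage cost 83 + fixed 21 = 104.
Compare {H2, H3, H4}: haulage cost 86 + fixed 20 = 106.
Compare {H1, H3, H4}: haulage cost 89 + fixed 22 = 111.
All other subsets cost ≥ 104. Minimum total cost: 101.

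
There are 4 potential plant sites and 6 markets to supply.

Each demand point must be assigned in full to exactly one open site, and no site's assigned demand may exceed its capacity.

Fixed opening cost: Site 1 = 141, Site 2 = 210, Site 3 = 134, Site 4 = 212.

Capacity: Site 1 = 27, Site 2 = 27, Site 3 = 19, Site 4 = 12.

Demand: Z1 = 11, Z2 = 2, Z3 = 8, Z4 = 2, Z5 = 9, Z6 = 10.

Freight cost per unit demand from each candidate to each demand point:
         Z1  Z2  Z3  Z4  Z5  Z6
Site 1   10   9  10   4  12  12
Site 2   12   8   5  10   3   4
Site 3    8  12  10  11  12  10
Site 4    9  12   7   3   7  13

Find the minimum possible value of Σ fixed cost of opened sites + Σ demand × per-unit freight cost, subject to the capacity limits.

Open {Site 2, Site 3}; cheapest assignment that respects the capacities:
  Site 2 (cap 27, load 27): Z3, Z5, Z6 — cost 8×5 + 9×3 + 10×4 = 107
  Site 3 (cap 19, load 15): Z1, Z2, Z4 — cost 11×8 + 2×12 + 2×11 = 134
  Shipping 241, fixed 344 → total 585.
  Any other capacity-feasible assignment to {Site 2, Site 3} ships for at least 241.
Compare {Site 1, Site 2}: its best feasible assignment gives total 594.
Compare {Site 1, Site 3}: its best feasible assignment gives total 697.
Every other set of open sites that can feasibly serve all demand totals ≥ 594 even under its best assignment. Minimum: 585.

585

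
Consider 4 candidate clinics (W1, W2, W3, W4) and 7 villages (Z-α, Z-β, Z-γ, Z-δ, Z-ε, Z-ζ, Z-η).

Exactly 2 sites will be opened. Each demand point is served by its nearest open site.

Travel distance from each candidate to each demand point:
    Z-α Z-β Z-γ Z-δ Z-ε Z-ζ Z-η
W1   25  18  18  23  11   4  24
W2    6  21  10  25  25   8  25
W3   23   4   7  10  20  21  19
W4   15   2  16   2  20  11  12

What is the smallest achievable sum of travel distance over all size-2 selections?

60

Open {W2, W4}.
  Z-α→W2 6, Z-β→W4 2, Z-γ→W2 10, Z-δ→W4 2, Z-ε→W4 20, Z-ζ→W2 8, Z-η→W4 12  ⇒ total 60.
Compare {W1, W4}: total 62.
Compare {W3, W4}: total 69.
No size-2 selection does better; minimum is 60.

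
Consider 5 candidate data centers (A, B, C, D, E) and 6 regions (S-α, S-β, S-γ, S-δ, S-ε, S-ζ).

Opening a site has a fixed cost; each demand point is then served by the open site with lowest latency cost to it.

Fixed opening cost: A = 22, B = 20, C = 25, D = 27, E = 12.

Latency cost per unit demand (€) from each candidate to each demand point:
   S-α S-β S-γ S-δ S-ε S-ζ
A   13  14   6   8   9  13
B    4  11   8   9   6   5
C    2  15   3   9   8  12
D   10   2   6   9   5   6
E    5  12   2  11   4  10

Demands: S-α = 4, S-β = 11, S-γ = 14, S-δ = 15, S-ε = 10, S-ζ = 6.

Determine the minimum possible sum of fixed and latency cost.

Open {D, E}: assign each demand point to its cheapest open site.
  S-α→E 4×5=20, S-β→D 11×2=22, S-γ→E 14×2=28, S-δ→D 15×9=135, S-ε→E 10×4=40, S-ζ→D 6×6=36
  latency cost 281, fixed 39 → total 320.
Compare {A, D, E}: latency cost 266 + fixed 61 = 327.
Compare {B, D, E}: latency cost 271 + fixed 59 = 330.
Compare {C, D, E}: latency cost 269 + fixed 64 = 333.
All other subsets cost ≥ 327. Minimum total cost: 320.

320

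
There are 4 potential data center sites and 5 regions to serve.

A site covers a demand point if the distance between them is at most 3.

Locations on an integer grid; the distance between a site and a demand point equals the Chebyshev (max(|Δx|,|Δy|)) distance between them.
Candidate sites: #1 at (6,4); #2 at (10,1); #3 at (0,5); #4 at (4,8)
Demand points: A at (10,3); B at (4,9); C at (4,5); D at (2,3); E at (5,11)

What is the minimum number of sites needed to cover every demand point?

Coverage sets (demand points within 3 of each site):
  #1: {C}
  #2: {A}
  #3: {D}
  #4: {B, C, E}
No 2 sites suffice: every size-2 union leaves at least one demand point uncovered.
But {#2, #3, #4} covers everything, so the minimum is 3.

3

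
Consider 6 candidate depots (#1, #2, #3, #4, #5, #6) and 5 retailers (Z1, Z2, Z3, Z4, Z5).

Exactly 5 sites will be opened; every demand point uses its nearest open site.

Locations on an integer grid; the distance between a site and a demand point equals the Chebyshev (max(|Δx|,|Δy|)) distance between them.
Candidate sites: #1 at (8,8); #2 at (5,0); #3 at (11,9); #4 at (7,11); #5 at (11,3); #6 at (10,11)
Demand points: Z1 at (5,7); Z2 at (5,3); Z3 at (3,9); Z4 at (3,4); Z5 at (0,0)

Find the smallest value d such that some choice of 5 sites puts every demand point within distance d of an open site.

Open {#1, #2, #3, #4, #5}.
  Farthest demand point is Z5 at distance 5 (to #2); all others are ≤ 5.
With {#1, #2, #3, #4, #6} the worst case is 5.
With {#1, #2, #3, #5, #6} the worst case is 5.
No size-5 selection achieves below 5.

5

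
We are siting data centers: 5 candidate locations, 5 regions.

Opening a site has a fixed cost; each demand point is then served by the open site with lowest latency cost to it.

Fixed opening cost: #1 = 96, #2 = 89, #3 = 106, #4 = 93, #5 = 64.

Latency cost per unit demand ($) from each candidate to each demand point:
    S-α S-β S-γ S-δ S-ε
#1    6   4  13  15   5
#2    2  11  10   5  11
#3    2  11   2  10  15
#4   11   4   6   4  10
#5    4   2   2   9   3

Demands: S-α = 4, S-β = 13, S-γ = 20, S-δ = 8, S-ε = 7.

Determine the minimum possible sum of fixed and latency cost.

Open {#5}: assign each demand point to its cheapest open site.
  S-α→#5 4×4=16, S-β→#5 13×2=26, S-γ→#5 20×2=40, S-δ→#5 8×9=72, S-ε→#5 7×3=21
  latency cost 175, fixed 64 → total 239.
Compare {#2, #5}: latency cost 135 + fixed 153 = 288.
Compare {#4, #5}: latency cost 135 + fixed 157 = 292.
Compare {#1, #5}: latency cost 175 + fixed 160 = 335.
All other subsets cost ≥ 288. Minimum total cost: 239.

239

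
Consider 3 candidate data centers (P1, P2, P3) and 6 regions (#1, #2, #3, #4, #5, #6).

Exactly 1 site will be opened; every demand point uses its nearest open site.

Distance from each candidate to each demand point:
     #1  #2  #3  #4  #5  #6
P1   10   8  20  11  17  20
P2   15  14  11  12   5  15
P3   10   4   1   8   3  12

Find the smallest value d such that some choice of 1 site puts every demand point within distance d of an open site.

Open {P3}.
  Farthest demand point is #6 at distance 12 (to P3); all others are ≤ 12.
With {P2} the worst case is 15.
With {P1} the worst case is 20.
No size-1 selection achieves below 12.

12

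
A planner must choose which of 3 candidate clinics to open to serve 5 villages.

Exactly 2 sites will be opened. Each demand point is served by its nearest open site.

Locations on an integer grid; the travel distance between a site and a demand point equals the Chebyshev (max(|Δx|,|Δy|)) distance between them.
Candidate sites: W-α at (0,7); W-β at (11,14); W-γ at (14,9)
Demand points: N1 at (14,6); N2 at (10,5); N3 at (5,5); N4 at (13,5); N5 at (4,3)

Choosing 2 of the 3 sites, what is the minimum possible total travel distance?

20

Open {W-α, W-γ}.
  N1→W-γ 3, N2→W-γ 4, N3→W-α 5, N4→W-γ 4, N5→W-α 4  ⇒ total 20.
Compare {W-β, W-γ}: total 30.
Compare {W-α, W-β}: total 35.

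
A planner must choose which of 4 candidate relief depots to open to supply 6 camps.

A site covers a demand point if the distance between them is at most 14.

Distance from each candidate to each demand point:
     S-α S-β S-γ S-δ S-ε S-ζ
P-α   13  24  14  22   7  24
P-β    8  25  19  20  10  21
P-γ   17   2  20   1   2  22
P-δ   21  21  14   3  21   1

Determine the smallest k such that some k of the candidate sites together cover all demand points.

Coverage sets (demand points within 14 of each site):
  P-α: {S-α, S-γ, S-ε}
  P-β: {S-α, S-ε}
  P-γ: {S-β, S-δ, S-ε}
  P-δ: {S-γ, S-δ, S-ζ}
No 2 sites suffice: every size-2 union leaves at least one demand point uncovered.
But {P-α, P-γ, P-δ} covers everything, so the minimum is 3.

3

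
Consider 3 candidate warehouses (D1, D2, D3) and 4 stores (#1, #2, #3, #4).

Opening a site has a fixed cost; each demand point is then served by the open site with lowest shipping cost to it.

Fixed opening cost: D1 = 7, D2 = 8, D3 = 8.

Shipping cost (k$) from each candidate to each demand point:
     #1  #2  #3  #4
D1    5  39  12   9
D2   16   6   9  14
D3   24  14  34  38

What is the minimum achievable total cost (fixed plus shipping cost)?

44

Open {D1, D2}: assign each demand point to its cheapest open site.
  #1→D1 5, #2→D2 6, #3→D2 9, #4→D1 9
  shipping cost 29, fixed 15 → total 44.
Compare {D1, D2, D3}: shipping cost 29 + fixed 23 = 52.
Compare {D2}: shipping cost 45 + fixed 8 = 53.
Compare {D1, D3}: shipping cost 40 + fixed 15 = 55.
All other subsets cost ≥ 52. Minimum total cost: 44.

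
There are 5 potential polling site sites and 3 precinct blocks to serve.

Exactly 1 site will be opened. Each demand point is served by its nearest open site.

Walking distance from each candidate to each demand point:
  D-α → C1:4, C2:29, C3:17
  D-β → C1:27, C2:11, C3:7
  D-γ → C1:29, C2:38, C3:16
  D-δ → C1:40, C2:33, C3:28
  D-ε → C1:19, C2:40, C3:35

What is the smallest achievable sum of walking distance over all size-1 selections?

Open {D-β}.
  C1→D-β 27, C2→D-β 11, C3→D-β 7  ⇒ total 45.
Compare {D-α}: total 50.
Compare {D-γ}: total 83.
No size-1 selection does better; minimum is 45.

45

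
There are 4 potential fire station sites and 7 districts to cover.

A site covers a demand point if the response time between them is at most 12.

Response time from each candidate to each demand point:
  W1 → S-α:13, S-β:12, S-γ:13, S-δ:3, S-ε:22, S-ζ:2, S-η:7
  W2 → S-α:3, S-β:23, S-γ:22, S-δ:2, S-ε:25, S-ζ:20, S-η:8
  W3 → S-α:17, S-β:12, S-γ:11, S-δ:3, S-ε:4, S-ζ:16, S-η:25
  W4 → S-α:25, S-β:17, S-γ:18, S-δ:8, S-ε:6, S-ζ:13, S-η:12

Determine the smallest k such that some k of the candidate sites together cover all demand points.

3

Coverage sets (demand points within 12 of each site):
  W1: {S-β, S-δ, S-ζ, S-η}
  W2: {S-α, S-δ, S-η}
  W3: {S-β, S-γ, S-δ, S-ε}
  W4: {S-δ, S-ε, S-η}
No 2 sites suffice: every size-2 union leaves at least one demand point uncovered.
But {W1, W2, W3} covers everything, so the minimum is 3.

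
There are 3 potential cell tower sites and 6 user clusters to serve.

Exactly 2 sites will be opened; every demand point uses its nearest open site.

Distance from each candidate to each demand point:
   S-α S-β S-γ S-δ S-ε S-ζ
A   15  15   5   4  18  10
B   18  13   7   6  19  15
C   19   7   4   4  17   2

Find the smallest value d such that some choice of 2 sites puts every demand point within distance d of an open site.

Open {A, C}.
  Farthest demand point is S-ε at distance 17 (to C); all others are ≤ 17.
With {A, B} the worst case is 18.
With {B, C} the worst case is 18.
No size-2 selection achieves below 17.

17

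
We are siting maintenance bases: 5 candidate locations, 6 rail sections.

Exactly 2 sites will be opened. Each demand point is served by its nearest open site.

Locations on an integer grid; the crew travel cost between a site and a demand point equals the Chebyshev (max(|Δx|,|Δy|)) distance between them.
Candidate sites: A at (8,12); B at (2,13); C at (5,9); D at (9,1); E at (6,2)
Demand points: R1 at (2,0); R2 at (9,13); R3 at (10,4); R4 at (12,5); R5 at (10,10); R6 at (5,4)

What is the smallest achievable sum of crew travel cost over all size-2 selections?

Open {A, E}.
  R1→E 4, R2→A 1, R3→E 4, R4→E 6, R5→A 2, R6→E 2  ⇒ total 19.
Compare {A, D}: total 21.
Compare {C, E}: total 25.
No size-2 selection does better; minimum is 19.

19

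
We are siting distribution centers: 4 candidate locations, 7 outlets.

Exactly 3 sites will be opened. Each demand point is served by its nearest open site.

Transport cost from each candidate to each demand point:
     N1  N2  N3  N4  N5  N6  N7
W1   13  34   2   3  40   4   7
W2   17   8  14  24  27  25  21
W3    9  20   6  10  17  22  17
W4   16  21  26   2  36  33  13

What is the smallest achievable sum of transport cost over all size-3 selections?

50

Open {W1, W2, W3}.
  N1→W3 9, N2→W2 8, N3→W1 2, N4→W1 3, N5→W3 17, N6→W1 4, N7→W1 7  ⇒ total 50.
Compare {W1, W3, W4}: total 61.
Compare {W1, W2, W4}: total 63.
No size-3 selection does better; minimum is 50.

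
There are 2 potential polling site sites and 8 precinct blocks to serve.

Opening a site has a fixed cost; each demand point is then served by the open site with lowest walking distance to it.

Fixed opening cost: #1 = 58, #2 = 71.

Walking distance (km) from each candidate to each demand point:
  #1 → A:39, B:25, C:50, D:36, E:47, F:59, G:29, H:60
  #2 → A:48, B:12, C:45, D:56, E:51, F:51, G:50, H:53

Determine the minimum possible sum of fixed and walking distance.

Open {#1}: assign each demand point to its cheapest open site.
  A→#1 39, B→#1 25, C→#1 50, D→#1 36, E→#1 47, F→#1 59, G→#1 29, H→#1 60
  walking distance 345, fixed 58 → total 403.
Compare {#2}: walking distance 366 + fixed 71 = 437.
Compare {#1, #2}: walking distance 312 + fixed 129 = 441.

403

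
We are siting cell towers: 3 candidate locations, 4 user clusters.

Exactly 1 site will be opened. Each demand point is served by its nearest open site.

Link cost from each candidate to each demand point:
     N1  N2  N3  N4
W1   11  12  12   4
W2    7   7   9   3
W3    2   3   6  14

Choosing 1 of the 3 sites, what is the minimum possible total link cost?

Open {W3}.
  N1→W3 2, N2→W3 3, N3→W3 6, N4→W3 14  ⇒ total 25.
Compare {W2}: total 26.
Compare {W1}: total 39.

25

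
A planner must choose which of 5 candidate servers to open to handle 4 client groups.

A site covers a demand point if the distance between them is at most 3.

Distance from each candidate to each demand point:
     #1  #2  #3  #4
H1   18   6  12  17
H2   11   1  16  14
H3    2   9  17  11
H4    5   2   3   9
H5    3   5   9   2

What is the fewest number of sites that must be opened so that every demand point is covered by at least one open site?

2

Coverage sets (demand points within 3 of each site):
  H1: {}
  H2: {#2}
  H3: {#1}
  H4: {#2, #3}
  H5: {#1, #4}
No single site covers all 4 demand points.
But {H4, H5} covers everything, so the minimum is 2.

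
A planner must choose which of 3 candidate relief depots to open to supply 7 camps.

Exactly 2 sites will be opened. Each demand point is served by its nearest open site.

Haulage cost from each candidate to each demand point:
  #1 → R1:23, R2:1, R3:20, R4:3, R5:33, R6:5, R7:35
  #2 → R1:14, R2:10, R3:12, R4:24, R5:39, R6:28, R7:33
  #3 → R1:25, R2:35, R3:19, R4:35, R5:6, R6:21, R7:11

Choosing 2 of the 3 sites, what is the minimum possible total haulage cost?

68

Open {#1, #3}.
  R1→#1 23, R2→#1 1, R3→#3 19, R4→#1 3, R5→#3 6, R6→#1 5, R7→#3 11  ⇒ total 68.
Compare {#2, #3}: total 98.
Compare {#1, #2}: total 101.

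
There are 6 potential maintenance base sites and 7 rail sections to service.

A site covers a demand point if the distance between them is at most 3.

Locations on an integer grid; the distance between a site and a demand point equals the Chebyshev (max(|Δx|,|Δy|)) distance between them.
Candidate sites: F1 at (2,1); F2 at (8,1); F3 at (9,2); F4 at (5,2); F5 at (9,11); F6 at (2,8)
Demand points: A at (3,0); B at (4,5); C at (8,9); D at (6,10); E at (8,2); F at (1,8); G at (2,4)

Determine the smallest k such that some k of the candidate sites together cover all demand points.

3

Coverage sets (demand points within 3 of each site):
  F1: {A, G}
  F2: {E}
  F3: {E}
  F4: {A, B, E, G}
  F5: {C, D}
  F6: {B, F}
No 2 sites suffice: every size-2 union leaves at least one demand point uncovered.
But {F4, F5, F6} covers everything, so the minimum is 3.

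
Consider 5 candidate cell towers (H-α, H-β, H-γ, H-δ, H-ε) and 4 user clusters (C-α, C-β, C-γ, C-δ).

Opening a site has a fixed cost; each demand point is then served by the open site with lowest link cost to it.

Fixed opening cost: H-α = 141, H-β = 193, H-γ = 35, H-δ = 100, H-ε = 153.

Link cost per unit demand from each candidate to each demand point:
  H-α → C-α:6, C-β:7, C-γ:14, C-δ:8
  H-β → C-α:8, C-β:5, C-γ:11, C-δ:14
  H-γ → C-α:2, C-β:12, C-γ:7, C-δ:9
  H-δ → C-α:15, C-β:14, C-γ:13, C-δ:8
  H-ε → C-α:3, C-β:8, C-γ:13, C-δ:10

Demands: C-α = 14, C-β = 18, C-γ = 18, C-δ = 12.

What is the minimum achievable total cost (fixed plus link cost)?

Open {H-γ}: assign each demand point to its cheapest open site.
  C-α→H-γ 14×2=28, C-β→H-γ 18×12=216, C-γ→H-γ 18×7=126, C-δ→H-γ 12×9=108
  link cost 478, fixed 35 → total 513.
Compare {H-α, H-γ}: link cost 376 + fixed 176 = 552.
Compare {H-β, H-γ}: link cost 352 + fixed 228 = 580.
Compare {H-γ, H-ε}: link cost 406 + fixed 188 = 594.
All other subsets cost ≥ 552. Minimum total cost: 513.

513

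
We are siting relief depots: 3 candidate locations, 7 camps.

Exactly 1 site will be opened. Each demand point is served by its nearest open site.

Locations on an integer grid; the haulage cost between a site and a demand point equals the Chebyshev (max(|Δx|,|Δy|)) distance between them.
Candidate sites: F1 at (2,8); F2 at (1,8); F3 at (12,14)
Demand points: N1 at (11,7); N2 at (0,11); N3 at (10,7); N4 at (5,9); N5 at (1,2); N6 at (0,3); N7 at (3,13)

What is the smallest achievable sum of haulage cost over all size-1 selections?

39

Open {F1}.
  N1→F1 9, N2→F1 3, N3→F1 8, N4→F1 3, N5→F1 6, N6→F1 5, N7→F1 5  ⇒ total 39.
Compare {F2}: total 42.
Compare {F3}: total 66.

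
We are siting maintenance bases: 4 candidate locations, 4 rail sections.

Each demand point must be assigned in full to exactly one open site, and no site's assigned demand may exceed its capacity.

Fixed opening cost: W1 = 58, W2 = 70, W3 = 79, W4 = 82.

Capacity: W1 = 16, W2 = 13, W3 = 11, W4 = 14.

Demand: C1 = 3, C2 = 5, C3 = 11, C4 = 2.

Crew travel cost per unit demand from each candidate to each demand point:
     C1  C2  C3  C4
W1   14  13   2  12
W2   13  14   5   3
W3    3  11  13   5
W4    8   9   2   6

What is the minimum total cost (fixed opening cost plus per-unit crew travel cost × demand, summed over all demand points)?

233

Open {W1, W3}; cheapest assignment that respects the capacities:
  W1 (cap 16, load 11): C3 — cost 11×2 = 22
  W3 (cap 11, load 10): C1, C2, C4 — cost 3×3 + 5×11 + 2×5 = 74
  Shipping 96, fixed 137 → total 233.
  Any other capacity-feasible assignment to {W1, W3} ships for at least 96.
Compare {W1, W4}: its best feasible assignment gives total 243.
Compare {W3, W4}: its best feasible assignment gives total 257.
Every other set of open sites that can feasibly serve all demand totals ≥ 243 even under its best assignment. Minimum: 233.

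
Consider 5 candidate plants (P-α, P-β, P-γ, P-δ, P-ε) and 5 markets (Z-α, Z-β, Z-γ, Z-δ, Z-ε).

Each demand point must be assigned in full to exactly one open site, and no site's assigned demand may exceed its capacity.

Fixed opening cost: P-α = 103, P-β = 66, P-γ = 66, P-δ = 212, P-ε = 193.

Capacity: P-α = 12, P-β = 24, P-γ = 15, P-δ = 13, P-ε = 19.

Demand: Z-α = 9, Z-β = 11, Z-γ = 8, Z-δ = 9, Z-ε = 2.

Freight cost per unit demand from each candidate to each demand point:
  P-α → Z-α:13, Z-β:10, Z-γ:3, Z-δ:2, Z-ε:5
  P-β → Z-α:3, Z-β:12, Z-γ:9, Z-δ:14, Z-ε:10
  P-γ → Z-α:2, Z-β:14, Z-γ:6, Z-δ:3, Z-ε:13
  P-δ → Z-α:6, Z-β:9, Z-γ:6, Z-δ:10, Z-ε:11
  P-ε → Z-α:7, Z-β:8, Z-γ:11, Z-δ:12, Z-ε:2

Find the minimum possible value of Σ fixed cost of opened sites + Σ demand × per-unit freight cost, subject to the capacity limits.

Open {P-α, P-β, P-γ}; cheapest assignment that respects the capacities:
  P-α (cap 12, load 10): Z-γ, Z-ε — cost 8×3 + 2×5 = 34
  P-β (cap 24, load 20): Z-α, Z-β — cost 9×3 + 11×12 = 159
  P-γ (cap 15, load 9): Z-δ — cost 9×3 = 27
  Shipping 220, fixed 235 → total 455.
  Any other capacity-feasible assignment to {P-α, P-β, P-γ} ships for at least 220.
Compare {P-β, P-γ, P-ε}: its best feasible assignment gives total 543.
Compare {P-α, P-β, P-ε}: its best feasible assignment gives total 571.
Every other set of open sites that can feasibly serve all demand totals ≥ 543 even under its best assignment. Minimum: 455.

455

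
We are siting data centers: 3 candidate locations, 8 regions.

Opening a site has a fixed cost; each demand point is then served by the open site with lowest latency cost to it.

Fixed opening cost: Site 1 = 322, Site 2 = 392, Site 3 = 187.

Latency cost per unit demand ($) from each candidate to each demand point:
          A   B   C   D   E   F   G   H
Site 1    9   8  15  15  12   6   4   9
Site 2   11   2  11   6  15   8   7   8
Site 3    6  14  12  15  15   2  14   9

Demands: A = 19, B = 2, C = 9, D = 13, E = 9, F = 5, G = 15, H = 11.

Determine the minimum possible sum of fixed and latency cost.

Open {Site 3}: assign each demand point to its cheapest open site.
  A→Site 3 19×6=114, B→Site 3 2×14=28, C→Site 3 9×12=108, D→Site 3 13×15=195, E→Site 3 9×15=135, F→Site 3 5×2=10, G→Site 3 15×14=210, H→Site 3 11×9=99
  latency cost 899, fixed 187 → total 1086.
Compare {Site 1}: latency cost 814 + fixed 322 = 1136.
Compare {Site 2}: latency cost 758 + fixed 392 = 1150.
Compare {Site 2, Site 3}: latency cost 633 + fixed 579 = 1212.
All other subsets cost ≥ 1136. Minimum total cost: 1086.

1086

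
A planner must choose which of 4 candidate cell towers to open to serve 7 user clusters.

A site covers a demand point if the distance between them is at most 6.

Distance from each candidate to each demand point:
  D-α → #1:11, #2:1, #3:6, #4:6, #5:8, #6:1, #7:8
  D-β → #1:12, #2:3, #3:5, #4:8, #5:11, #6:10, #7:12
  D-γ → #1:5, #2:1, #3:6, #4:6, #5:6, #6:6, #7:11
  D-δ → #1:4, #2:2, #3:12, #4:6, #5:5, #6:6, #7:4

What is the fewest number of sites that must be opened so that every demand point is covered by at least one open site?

Coverage sets (demand points within 6 of each site):
  D-α: {#2, #3, #4, #6}
  D-β: {#2, #3}
  D-γ: {#1, #2, #3, #4, #5, #6}
  D-δ: {#1, #2, #4, #5, #6, #7}
No single site covers all 7 demand points.
But {D-α, D-δ} covers everything, so the minimum is 2.

2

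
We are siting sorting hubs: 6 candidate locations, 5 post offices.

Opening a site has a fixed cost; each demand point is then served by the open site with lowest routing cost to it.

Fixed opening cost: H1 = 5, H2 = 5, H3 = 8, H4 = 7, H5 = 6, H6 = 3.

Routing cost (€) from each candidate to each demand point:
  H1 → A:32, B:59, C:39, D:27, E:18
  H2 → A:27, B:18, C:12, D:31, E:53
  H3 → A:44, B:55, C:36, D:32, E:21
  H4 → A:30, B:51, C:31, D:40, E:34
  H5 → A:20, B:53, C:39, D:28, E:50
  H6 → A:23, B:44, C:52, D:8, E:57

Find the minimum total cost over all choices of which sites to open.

Open {H1, H2, H6}: assign each demand point to its cheapest open site.
  A→H6 23, B→H2 18, C→H2 12, D→H6 8, E→H1 18
  routing cost 79, fixed 13 → total 92.
Compare {H1, H2, H5, H6}: routing cost 76 + fixed 19 = 95.
Compare {H2, H3, H6}: routing cost 82 + fixed 16 = 98.
Compare {H1, H2, H4, H6}: routing cost 79 + fixed 20 = 99.
All other subsets cost ≥ 95. Minimum total cost: 92.

92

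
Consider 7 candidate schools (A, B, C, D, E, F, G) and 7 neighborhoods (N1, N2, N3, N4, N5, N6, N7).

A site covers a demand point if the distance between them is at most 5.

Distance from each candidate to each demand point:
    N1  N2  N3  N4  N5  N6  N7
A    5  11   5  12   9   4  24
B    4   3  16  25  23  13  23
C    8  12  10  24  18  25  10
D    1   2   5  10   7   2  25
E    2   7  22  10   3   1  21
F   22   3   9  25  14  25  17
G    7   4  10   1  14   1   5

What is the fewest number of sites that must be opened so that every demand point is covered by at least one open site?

Coverage sets (demand points within 5 of each site):
  A: {N1, N3, N6}
  B: {N1, N2}
  C: {}
  D: {N1, N2, N3, N6}
  E: {N1, N5, N6}
  F: {N2}
  G: {N2, N4, N6, N7}
No 2 sites suffice: every size-2 union leaves at least one demand point uncovered.
But {A, E, G} covers everything, so the minimum is 3.

3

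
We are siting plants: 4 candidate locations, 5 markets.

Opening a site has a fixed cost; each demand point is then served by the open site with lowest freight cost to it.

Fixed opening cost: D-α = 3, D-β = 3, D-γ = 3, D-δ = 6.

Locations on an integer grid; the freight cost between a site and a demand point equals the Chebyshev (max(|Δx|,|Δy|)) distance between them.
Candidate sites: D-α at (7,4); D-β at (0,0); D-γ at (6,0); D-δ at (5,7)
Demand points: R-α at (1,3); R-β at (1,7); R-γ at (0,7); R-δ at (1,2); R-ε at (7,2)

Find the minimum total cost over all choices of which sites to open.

26

Open {D-α, D-β}: assign each demand point to its cheapest open site.
  R-α→D-β 3, R-β→D-α 6, R-γ→D-α 7, R-δ→D-β 2, R-ε→D-α 2
  freight cost 20, fixed 6 → total 26.
Compare {D-β, D-γ}: freight cost 21 + fixed 6 = 27.
Compare {D-β, D-δ}: freight cost 19 + fixed 9 = 28.
Compare {D-α, D-β, D-δ}: freight cost 16 + fixed 12 = 28.
All other subsets cost ≥ 27. Minimum total cost: 26.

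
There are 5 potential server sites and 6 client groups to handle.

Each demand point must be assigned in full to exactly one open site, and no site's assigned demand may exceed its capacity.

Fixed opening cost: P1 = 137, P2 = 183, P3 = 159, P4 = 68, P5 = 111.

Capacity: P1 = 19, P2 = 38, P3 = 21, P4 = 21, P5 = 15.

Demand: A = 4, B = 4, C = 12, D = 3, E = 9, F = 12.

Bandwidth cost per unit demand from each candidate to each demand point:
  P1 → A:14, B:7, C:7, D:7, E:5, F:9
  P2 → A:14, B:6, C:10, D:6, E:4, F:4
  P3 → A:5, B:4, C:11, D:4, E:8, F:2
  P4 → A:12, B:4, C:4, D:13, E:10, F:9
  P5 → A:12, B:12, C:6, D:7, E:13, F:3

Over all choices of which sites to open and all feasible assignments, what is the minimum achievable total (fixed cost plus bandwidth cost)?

Open {P2, P4}; cheapest assignment that respects the capacities:
  P2 (cap 38, load 24): D, E, F — cost 3×6 + 9×4 + 12×4 = 102
  P4 (cap 21, load 20): A, B, C — cost 4×12 + 4×4 + 12×4 = 112
  Shipping 214, fixed 251 → total 465.
  Any other capacity-feasible assignment to {P2, P4} ships for at least 214.
Compare {P1, P3, P4}: its best feasible assignment gives total 529.
Compare {P1, P4, P5}: its best feasible assignment gives total 530.
Every other set of open sites that can feasibly serve all demand totals ≥ 529 even under its best assignment. Minimum: 465.

465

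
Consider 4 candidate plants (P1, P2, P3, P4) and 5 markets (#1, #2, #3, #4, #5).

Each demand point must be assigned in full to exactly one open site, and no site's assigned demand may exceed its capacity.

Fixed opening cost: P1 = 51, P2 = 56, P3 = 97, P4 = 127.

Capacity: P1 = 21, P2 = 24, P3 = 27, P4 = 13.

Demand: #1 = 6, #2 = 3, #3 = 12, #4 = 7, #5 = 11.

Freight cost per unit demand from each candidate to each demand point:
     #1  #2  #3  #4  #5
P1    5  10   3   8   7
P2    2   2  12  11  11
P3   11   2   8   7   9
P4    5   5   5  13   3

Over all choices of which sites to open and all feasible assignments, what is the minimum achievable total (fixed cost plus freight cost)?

338

Open {P1, P2}; cheapest assignment that respects the capacities:
  P1 (cap 21, load 19): #3, #4 — cost 12×3 + 7×8 = 92
  P2 (cap 24, load 20): #1, #2, #5 — cost 6×2 + 3×2 + 11×11 = 139
  Shipping 231, fixed 107 → total 338.
  Any other capacity-feasible assignment to {P1, P2} ships for at least 231.
Compare {P1, P3}: its best feasible assignment gives total 368.
Compare {P1, P2, P4}: its best feasible assignment gives total 377.
Every other set of open sites that can feasibly serve all demand totals ≥ 368 even under its best assignment. Minimum: 338.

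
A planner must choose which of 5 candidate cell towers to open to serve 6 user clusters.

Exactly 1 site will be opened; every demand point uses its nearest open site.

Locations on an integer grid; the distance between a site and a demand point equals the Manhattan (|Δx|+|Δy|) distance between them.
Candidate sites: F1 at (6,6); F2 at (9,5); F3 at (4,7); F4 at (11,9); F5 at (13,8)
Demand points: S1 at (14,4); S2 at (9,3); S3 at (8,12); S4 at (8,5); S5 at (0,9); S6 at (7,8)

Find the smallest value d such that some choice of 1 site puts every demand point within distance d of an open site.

Open {F1}.
  Farthest demand point is S1 at distance 10 (to F1); all others are ≤ 10.
With {F4} the worst case is 11.
With {F2} the worst case is 13.
No size-1 selection achieves below 10.

10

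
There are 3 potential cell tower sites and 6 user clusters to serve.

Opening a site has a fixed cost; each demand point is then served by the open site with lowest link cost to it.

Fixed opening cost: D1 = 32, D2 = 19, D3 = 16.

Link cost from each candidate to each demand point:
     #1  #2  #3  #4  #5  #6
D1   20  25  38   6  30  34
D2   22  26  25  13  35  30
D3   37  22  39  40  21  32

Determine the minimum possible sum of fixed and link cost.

168

Open {D2, D3}: assign each demand point to its cheapest open site.
  #1→D2 22, #2→D3 22, #3→D2 25, #4→D2 13, #5→D3 21, #6→D2 30
  link cost 133, fixed 35 → total 168.
Compare {D2}: link cost 151 + fixed 19 = 170.
Compare {D1}: link cost 153 + fixed 32 = 185.
Compare {D1, D2}: link cost 136 + fixed 51 = 187.
All other subsets cost ≥ 170. Minimum total cost: 168.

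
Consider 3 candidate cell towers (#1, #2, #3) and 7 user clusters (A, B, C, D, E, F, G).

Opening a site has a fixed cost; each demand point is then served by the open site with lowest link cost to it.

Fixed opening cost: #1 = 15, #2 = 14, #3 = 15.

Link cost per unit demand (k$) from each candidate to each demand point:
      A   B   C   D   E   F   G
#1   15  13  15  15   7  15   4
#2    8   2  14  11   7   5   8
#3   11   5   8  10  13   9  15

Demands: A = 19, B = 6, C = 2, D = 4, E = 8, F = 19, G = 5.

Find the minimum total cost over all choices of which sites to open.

Open {#1, #2, #3}: assign each demand point to its cheapest open site.
  A→#2 19×8=152, B→#2 6×2=12, C→#3 2×8=16, D→#3 4×10=40, E→#1 8×7=56, F→#2 19×5=95, G→#1 5×4=20
  link cost 391, fixed 44 → total 435.
Compare {#1, #2}: link cost 407 + fixed 29 = 436.
Compare {#2, #3}: link cost 411 + fixed 29 = 440.
Compare {#2}: link cost 427 + fixed 14 = 441.
All other subsets cost ≥ 436. Minimum total cost: 435.

435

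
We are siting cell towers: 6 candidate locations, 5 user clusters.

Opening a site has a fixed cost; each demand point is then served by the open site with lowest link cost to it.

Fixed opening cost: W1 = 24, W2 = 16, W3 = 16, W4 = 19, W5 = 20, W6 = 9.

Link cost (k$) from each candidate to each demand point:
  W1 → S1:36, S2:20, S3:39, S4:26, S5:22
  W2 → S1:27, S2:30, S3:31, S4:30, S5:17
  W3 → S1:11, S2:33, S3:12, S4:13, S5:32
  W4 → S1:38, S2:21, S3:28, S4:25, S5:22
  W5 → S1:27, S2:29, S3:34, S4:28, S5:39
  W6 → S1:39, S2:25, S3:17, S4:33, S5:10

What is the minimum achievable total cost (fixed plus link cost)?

Open {W3, W6}: assign each demand point to its cheapest open site.
  S1→W3 11, S2→W6 25, S3→W3 12, S4→W3 13, S5→W6 10
  link cost 71, fixed 25 → total 96.
Compare {W3, W4, W6}: link cost 67 + fixed 44 = 111.
Compare {W2, W3, W6}: link cost 71 + fixed 41 = 112.
Compare {W3, W4}: link cost 79 + fixed 35 = 114.
All other subsets cost ≥ 111. Minimum total cost: 96.

96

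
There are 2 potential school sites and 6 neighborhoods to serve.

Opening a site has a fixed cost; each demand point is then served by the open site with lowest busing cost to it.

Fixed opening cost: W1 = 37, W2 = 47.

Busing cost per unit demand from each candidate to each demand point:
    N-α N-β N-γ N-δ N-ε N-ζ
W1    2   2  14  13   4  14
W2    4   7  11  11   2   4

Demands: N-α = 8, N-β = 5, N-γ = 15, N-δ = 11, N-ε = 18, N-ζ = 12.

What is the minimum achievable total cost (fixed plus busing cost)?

480

Open {W1, W2}: assign each demand point to its cheapest open site.
  N-α→W1 8×2=16, N-β→W1 5×2=10, N-γ→W2 15×11=165, N-δ→W2 11×11=121, N-ε→W2 18×2=36, N-ζ→W2 12×4=48
  busing cost 396, fixed 84 → total 480.
Compare {W2}: busing cost 437 + fixed 47 = 484.
Compare {W1}: busing cost 619 + fixed 37 = 656.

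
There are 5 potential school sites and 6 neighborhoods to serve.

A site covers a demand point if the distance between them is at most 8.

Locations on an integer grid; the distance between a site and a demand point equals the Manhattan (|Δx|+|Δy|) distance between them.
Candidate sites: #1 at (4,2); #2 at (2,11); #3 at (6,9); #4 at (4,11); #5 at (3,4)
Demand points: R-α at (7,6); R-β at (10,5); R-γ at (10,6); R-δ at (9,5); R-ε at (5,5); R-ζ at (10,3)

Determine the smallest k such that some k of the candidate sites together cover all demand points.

2

Coverage sets (demand points within 8 of each site):
  #1: {R-α, R-δ, R-ε, R-ζ}
  #2: {}
  #3: {R-α, R-β, R-γ, R-δ, R-ε}
  #4: {R-α, R-ε}
  #5: {R-α, R-β, R-δ, R-ε, R-ζ}
No single site covers all 6 demand points.
But {#1, #3} covers everything, so the minimum is 2.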